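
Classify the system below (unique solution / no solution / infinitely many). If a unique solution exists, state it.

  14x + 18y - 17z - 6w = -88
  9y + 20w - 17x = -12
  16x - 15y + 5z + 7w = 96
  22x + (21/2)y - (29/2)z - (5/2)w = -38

no solution

Row-reduce:
R1 ← R1 / (14).
R2 ← R2 + 17·R1.
R3 ← R3 − 16·R1.
R4 ← R4 − 22·R1.
R2 ← R2 / (216/7).
R1 ← R1 − 9/7·R2.
R3 ← R3 + 249/7·R2.
R4 ← R4 + 249/14·R2.
R3 ← R3 / (91/144).
R1 ← R1 + 17/48·R3.
R2 ← R2 + 289/432·R3.
R4 ← R4 − 91/288·R3.
Row 4 reduces to 0 = 2, a contradiction. The system is inconsistent.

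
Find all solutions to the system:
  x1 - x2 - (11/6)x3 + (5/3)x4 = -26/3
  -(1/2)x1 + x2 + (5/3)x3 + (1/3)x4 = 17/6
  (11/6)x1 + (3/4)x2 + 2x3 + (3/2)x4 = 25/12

infinitely many solutions

Row-reduce:
R2 ← R2 + 1/2·R1.
R3 ← R3 − 11/6·R1.
R2 ← R2 / (1/2).
R1 ← R1 + 1·R2.
R3 ← R3 − 31/12·R2.
R3 ← R3 / (107/72).
R1 ← R1 + 1/3·R3.
R2 ← R2 − 3/2·R3.
Rank is 3 with 4 unknowns, leaving x4 free.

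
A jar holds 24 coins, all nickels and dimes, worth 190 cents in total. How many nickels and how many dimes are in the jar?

Let n = nickels, d = dimes.
  n + d = 24
  10d + 5n = 190
Row-reduce the augmented matrix:
R2 ← R2 − 5·R1.
R2 ← R2 / (5).
R1 ← R1 − 1·R2.
Reading off the reduced rows gives n = 10, d = 14.

nickels: 10, dimes: 14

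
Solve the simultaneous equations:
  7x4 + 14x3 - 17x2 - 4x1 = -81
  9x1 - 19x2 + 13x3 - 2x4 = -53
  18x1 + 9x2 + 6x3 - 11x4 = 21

Row-reduce:
R1 ← R1 / (-4).
R2 ← R2 − 9·R1.
R3 ← R3 − 18·R1.
R2 ← R2 / (-229/4).
R1 ← R1 − 17/4·R2.
R3 ← R3 + 135/2·R2.
R3 ← R3 / (3786/229).
R1 ← R1 + 45/229·R3.
R2 ← R2 + 178/229·R3.
Rank is 3 with 4 unknowns, leaving x4 free.

infinitely many solutions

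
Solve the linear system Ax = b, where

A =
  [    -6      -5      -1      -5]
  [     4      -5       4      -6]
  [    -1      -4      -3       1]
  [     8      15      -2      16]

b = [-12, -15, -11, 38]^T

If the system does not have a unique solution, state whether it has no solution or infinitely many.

no solution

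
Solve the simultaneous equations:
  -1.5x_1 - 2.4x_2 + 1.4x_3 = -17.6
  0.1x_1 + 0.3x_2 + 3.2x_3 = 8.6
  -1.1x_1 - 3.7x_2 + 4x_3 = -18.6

x_1 = 4, x_2 = 6, x_3 = 2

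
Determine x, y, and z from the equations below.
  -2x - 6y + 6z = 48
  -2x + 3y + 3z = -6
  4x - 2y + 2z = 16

Row-reduce the augmented matrix:
R1 ← R1 / (-2).
R2 ← R2 + 2·R1.
R3 ← R3 − 4·R1.
R2 ← R2 / (9).
R1 ← R1 − 3·R2.
R3 ← R3 + 14·R2.
R3 ← R3 / (28/3).
R1 ← R1 + 2·R3.
R2 ← R2 + 1/3·R3.
Reading off the reduced rows gives x = 0, y = -5, z = 3.

x = 0, y = -5, z = 3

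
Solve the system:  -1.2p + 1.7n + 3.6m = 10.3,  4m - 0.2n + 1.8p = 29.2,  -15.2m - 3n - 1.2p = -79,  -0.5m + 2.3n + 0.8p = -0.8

Row-reduce the augmented matrix:
R1 ← R1 / (18/5).
R2 ← R2 − 4·R1.
R3 ← R3 + 76/5·R1.
R4 ← R4 + 1/2·R1.
R2 ← R2 / (-94/45).
R1 ← R1 − 17/36·R2.
R3 ← R3 − 188/45·R2.
R4 ← R4 − 913/360·R2.
Swap R3 and R4.
R3 ← R3 / (71/16).
R1 ← R1 − 3/8·R3.
R2 ← R2 + 3/2·R3.
R4 reduces to 0 = 0, so the extra equation is consistent.
Reading off the reduced rows gives m = 5, n = -1, p = 5.

m = 5, n = -1, p = 5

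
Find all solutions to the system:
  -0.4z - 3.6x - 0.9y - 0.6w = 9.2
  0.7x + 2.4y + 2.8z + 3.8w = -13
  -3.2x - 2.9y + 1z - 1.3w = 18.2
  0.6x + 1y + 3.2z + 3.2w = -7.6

x = -2, y = 0, z = 4, w = -6

Row-reduce the augmented matrix:
R1 ← R1 / (-18/5).
R2 ← R2 − 7/10·R1.
R3 ← R3 + 16/5·R1.
R4 ← R4 − 3/5·R1.
R2 ← R2 / (89/40).
R1 ← R1 − 1/4·R2.
R3 ← R3 + 21/10·R2.
R4 ← R4 − 17/20·R2.
R3 ← R3 / (15719/4005).
R1 ← R1 + 52/267·R3.
R2 ← R2 − 980/801·R3.
R4 ← R4 − 8384/4005·R3.
R4 ← R4 / (3892/15719).
R1 ← R1 + 1772/15719·R4.
R2 ← R2 − 12744/15719·R4.
R3 ← R3 − 21705/31438·R4.
Reading off the reduced rows gives x = -2, y = 0, z = 4, w = -6.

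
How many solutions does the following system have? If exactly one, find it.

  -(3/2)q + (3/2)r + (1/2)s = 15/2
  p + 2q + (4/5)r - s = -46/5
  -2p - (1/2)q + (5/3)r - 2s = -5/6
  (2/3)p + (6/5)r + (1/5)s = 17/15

Row-reduce the augmented matrix:
Swap R1 and R2.
R3 ← R3 + 2·R1.
R4 ← R4 − 2/3·R1.
R2 ← R2 / (-3/2).
R1 ← R1 − 2·R2.
R3 ← R3 − 7/2·R2.
R4 ← R4 + 4/3·R2.
R3 ← R3 / (203/30).
R1 ← R1 − 14/5·R3.
R2 ← R2 + 1·R3.
R4 ← R4 + 2/3·R3.
R4 ← R4 / (1307/9135).
R1 ← R1 − 73/87·R4.
R2 ← R2 + 458/609·R4.
R3 ← R3 + 85/203·R4.
Reading off the reduced rows gives p = -1, q = -3, r = 1, s = 3.

p = -1, q = -3, r = 1, s = 3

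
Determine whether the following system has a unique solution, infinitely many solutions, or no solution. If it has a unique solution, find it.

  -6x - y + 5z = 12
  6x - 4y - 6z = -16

Row-reduce:
R1 ← R1 / (-6).
R2 ← R2 − 6·R1.
R2 ← R2 / (-5).
R1 ← R1 − 1/6·R2.
Rank is 2 with 3 unknowns, leaving z free.

infinitely many solutions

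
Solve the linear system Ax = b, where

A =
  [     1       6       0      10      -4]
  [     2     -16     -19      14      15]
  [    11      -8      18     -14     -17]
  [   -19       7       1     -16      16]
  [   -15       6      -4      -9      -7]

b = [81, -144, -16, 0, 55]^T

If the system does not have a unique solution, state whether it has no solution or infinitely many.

Row-reduce the augmented matrix:
R2 ← R2 − 2·R1.
R3 ← R3 − 11·R1.
R4 ← R4 + 19·R1.
R5 ← R5 + 15·R1.
R2 ← R2 / (-28).
R1 ← R1 − 6·R2.
R3 ← R3 + 74·R2.
R4 ← R4 − 121·R2.
R5 ← R5 − 96·R2.
R3 ← R3 / (955/14).
R1 ← R1 + 57/14·R3.
R2 ← R2 − 19/28·R3.
R4 ← R4 + 2271/28·R3.
R5 ← R5 + 484/7·R3.
R4 ← R4 / (18612/955).
R1 ← R1 − 2158/955·R4.
R2 ← R2 − 1232/955·R4.
R3 ← R3 + 1514/955·R4.
R5 ← R5 − 10327/955·R4.
R5 ← R5 / (-817309/37224).
R1 ← R1 + 18569/18612·R5.
R2 ← R2 + 367/846·R5.
R3 ← R3 + 10397/18612·R5.
R4 ← R4 + 1487/37224·R5.
Reading off the reduced rows gives x_1 = -5, x_2 = 4, x_3 = 5, x_4 = 5, x_5 = -3.

x_1 = -5, x_2 = 4, x_3 = 5, x_4 = 5, x_5 = -3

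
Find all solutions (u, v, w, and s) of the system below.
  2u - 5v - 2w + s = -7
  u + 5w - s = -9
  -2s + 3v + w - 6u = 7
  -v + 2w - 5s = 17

Row-reduce the augmented matrix:
R1 ← R1 / (2).
R2 ← R2 − 1·R1.
R3 ← R3 + 6·R1.
R2 ← R2 / (5/2).
R1 ← R1 + 5/2·R2.
R3 ← R3 + 12·R2.
R4 ← R4 + 1·R2.
R3 ← R3 / (119/5).
R1 ← R1 − 5·R3.
R2 ← R2 − 12/5·R3.
R4 ← R4 − 22/5·R3.
R4 ← R4 / (-530/119).
R1 ← R1 − 36/119·R4.
R2 ← R2 − 3/119·R4.
R3 ← R3 + 31/119·R4.
Reading off the reduced rows gives u = 1, v = 2, w = -3, s = -5.

u = 1, v = 2, w = -3, s = -5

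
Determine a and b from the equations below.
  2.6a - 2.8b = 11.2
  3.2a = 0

a = 0, b = -4

Row-reduce the augmented matrix:
R1 ← R1 / (13/5).
R2 ← R2 − 16/5·R1.
R2 ← R2 / (224/65).
R1 ← R1 + 14/13·R2.
Reading off the reduced rows gives a = 0, b = -4.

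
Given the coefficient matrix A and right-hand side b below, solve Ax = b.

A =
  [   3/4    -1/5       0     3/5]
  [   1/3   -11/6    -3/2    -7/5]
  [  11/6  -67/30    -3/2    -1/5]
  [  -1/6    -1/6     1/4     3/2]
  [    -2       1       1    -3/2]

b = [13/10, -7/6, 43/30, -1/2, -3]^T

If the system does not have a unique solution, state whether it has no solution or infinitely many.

Row-reduce the augmented matrix:
R1 ← R1 / (3/4).
R2 ← R2 − 1/3·R1.
R3 ← R3 − 11/6·R1.
R4 ← R4 + 1/6·R1.
R5 ← R5 + 2·R1.
R2 ← R2 / (-157/90).
R1 ← R1 + 4/15·R2.
R3 ← R3 + 157/90·R2.
R4 ← R4 + 19/90·R2.
R5 ← R5 − 7/15·R2.
Swap R3 and R4.
R3 ← R3 / (271/628).
R1 ← R1 − 36/157·R3.
R2 ← R2 − 135/157·R3.
R5 ← R5 − 94/157·R3.
Swap R4 and R5.
R4 ← R4 / (-7837/2710).
R1 ← R1 − 108/1355·R4.
R2 ← R2 + 732/271·R4.
R3 ← R3 − 5762/1355·R4.
R5 reduces to 0 = 0, so the extra equation is consistent.
Reading off the reduced rows gives x_1 = 2, x_2 = 1, x_3 = 0, x_4 = 0.

x_1 = 2, x_2 = 1, x_3 = 0, x_4 = 0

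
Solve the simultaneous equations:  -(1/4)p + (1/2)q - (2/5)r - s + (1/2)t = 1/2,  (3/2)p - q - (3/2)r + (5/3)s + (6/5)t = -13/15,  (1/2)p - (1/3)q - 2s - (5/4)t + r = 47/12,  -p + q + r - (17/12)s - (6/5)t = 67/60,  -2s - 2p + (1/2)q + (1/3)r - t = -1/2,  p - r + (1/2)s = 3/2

no solution

Row-reduce:
R1 ← R1 / (-1/4).
R2 ← R2 − 3/2·R1.
R3 ← R3 − 1/2·R1.
R4 ← R4 + 1·R1.
R5 ← R5 + 2·R1.
R6 ← R6 − 1·R1.
R2 ← R2 / (2).
R1 ← R1 + 2·R2.
R3 ← R3 − 2/3·R2.
R4 ← R4 + 1·R2.
R5 ← R5 + 7/2·R2.
R6 ← R6 − 2·R2.
R3 ← R3 / (3/2).
R1 ← R1 + 23/10·R3.
R2 ← R2 + 39/20·R3.
R4 ← R4 − 13/20·R3.
R5 ← R5 + 79/24·R3.
R6 ← R6 − 13/10·R3.
R4 ← R4 / (823/540).
R1 ← R1 + 574/135·R4.
R2 ← R2 + 247/45·R4.
R3 ← R3 + 46/27·R4.
R5 ← R5 + 1165/162·R4.
R6 ← R6 − 823/270·R4.
R5 ← R5 / (-121967/39504).
R1 ← R1 + 23111/16460·R5.
R2 ← R2 + 47127/32920·R5.
R3 ← R3 + 2519/1646·R5.
R4 ← R4 + 2079/8230·R5.
Row 6 reduces to 0 = 1, a contradiction. The system is inconsistent.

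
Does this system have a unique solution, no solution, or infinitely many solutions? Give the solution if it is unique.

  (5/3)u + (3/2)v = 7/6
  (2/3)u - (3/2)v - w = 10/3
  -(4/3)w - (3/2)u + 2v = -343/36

Row-reduce the augmented matrix:
R1 ← R1 / (5/3).
R2 ← R2 − 2/3·R1.
R3 ← R3 + 3/2·R1.
R2 ← R2 / (-21/10).
R1 ← R1 − 9/10·R2.
R3 ← R3 − 67/20·R2.
R3 ← R3 / (-41/14).
R1 ← R1 + 3/7·R3.
R2 ← R2 − 10/21·R3.
Reading off the reduced rows gives u = 5/2, v = -2, w = 4/3.

u = 5/2, v = -2, w = 4/3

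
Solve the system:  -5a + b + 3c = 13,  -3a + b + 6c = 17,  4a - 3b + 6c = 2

Row-reduce the augmented matrix:
R1 ← R1 / (-5).
R2 ← R2 + 3·R1.
R3 ← R3 − 4·R1.
R2 ← R2 / (2/5).
R1 ← R1 + 1/5·R2.
R3 ← R3 + 11/5·R2.
R3 ← R3 / (63/2).
R1 ← R1 − 3/2·R3.
R2 ← R2 − 21/2·R3.
Reading off the reduced rows gives a = -1, b = 2, c = 2.

a = -1, b = 2, c = 2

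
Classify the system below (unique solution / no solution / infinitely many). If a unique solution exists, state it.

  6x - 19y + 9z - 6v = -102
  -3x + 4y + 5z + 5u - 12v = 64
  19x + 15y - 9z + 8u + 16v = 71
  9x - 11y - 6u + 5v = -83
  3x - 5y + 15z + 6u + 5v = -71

x = 1, y = 6, z = -2, u = 1, v = -4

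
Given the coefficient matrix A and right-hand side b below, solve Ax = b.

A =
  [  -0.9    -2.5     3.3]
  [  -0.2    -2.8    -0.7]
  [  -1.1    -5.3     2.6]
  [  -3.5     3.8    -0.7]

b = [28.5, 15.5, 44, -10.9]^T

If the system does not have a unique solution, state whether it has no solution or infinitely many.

Row-reduce the augmented matrix:
R1 ← R1 / (-9/10).
R2 ← R2 + 1/5·R1.
R3 ← R3 + 11/10·R1.
R4 ← R4 + 7/2·R1.
R2 ← R2 / (-101/45).
R1 ← R1 − 25/9·R2.
R3 ← R3 + 101/45·R2.
R4 ← R4 − 1217/90·R2.
Swap R3 and R4.
R3 ← R3 / (-44781/2020).
R1 ← R1 + 1099/202·R3.
R2 ← R2 − 129/202·R3.
R4 reduces to 0 = 0, so the extra equation is consistent.
Reading off the reduced rows gives x_1 = -4, x_2 = -6, x_3 = 3.

x_1 = -4, x_2 = -6, x_3 = 3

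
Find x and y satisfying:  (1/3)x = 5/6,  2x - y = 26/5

x = 5/2, y = -1/5

Row-reduce the augmented matrix:
R1 ← R1 / (1/3).
R2 ← R2 − 2·R1.
R2 ← R2 / (-1).
Reading off the reduced rows gives x = 5/2, y = -1/5.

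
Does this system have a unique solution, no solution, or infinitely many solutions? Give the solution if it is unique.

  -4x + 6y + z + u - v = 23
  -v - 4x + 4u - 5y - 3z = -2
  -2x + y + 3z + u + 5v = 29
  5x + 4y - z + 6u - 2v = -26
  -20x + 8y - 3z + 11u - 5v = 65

Row-reduce:
R1 ← R1 / (-4).
R2 ← R2 + 4·R1.
R3 ← R3 + 2·R1.
R4 ← R4 − 5·R1.
R5 ← R5 + 20·R1.
R2 ← R2 / (-11).
R1 ← R1 + 3/2·R2.
R3 ← R3 + 2·R2.
R4 ← R4 − 23/2·R2.
R5 ← R5 + 22·R2.
R3 ← R3 / (71/22).
R1 ← R1 − 13/44·R3.
R2 ← R2 − 4/11·R3.
R4 ← R4 + 173/44·R3.
R4 ← R4 / (1467/142).
R1 ← R1 + 93/142·R4.
R2 ← R2 + 19/71·R4.
R3 ← R3 + 1/71·R4.
Rank is 4 with 5 unknowns, leaving v free.

infinitely many solutions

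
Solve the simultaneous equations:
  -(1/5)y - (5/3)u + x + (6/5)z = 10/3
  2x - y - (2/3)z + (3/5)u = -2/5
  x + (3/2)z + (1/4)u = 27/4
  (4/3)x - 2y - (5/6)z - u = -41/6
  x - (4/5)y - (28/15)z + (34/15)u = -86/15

Row-reduce:
R2 ← R2 − 2·R1.
R3 ← R3 − 1·R1.
R4 ← R4 − 4/3·R1.
R5 ← R5 − 1·R1.
R2 ← R2 / (-3/5).
R1 ← R1 + 1/5·R2.
R3 ← R3 − 1/5·R2.
R4 ← R4 + 26/15·R2.
R5 ← R5 + 3/5·R2.
R3 ← R3 / (-13/18).
R1 ← R1 − 20/9·R3.
R2 ← R2 − 46/9·R3.
R4 ← R4 − 347/54·R3.
R4 ← R4 / (14491/780).
R1 ← R1 − 452/65·R4.
R2 ← R2 − 3176/195·R4.
R3 ← R3 + 581/130·R4.
Row 5 reduces to 0 = -2, a contradiction. The system is inconsistent.

no solution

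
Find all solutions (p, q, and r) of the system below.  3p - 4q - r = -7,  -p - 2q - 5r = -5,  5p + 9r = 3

Row-reduce:
R1 ← R1 / (3).
R2 ← R2 + 1·R1.
R3 ← R3 − 5·R1.
R2 ← R2 / (-10/3).
R1 ← R1 + 4/3·R2.
R3 ← R3 − 20/3·R2.
Rank is 2 with 3 unknowns, leaving r free.

infinitely many solutions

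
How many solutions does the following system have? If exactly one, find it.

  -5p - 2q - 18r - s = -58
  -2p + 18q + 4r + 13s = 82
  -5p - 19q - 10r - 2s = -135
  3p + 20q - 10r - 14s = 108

p = 6, q = 5, r = 1, s = 0

Row-reduce the augmented matrix:
R1 ← R1 / (-5).
R2 ← R2 + 2·R1.
R3 ← R3 + 5·R1.
R4 ← R4 − 3·R1.
R2 ← R2 / (94/5).
R1 ← R1 − 2/5·R2.
R3 ← R3 + 17·R2.
R4 ← R4 − 94/5·R2.
R3 ← R3 / (852/47).
R1 ← R1 − 158/47·R3.
R2 ← R2 − 28/47·R3.
R4 ← R4 + 32·R3.
R4 ← R4 / (-1784/213).
R1 ← R1 + 1829/852·R4.
R2 ← R2 − 74/213·R4.
R3 ← R3 − 1045/1704·R4.
Reading off the reduced rows gives p = 6, q = 5, r = 1, s = 0.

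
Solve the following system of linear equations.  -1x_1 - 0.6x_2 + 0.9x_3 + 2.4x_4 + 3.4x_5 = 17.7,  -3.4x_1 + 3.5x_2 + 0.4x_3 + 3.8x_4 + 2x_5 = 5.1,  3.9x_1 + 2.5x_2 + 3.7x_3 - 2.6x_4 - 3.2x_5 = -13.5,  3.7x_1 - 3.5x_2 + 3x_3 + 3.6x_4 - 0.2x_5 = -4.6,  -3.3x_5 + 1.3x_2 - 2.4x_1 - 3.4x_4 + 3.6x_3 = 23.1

x_1 = -5, x_2 = -3, x_3 = 5, x_4 = -3, x_5 = 4

Row-reduce the augmented matrix:
R1 ← R1 / (-1).
R2 ← R2 + 17/5·R1.
R3 ← R3 − 39/10·R1.
R4 ← R4 − 37/10·R1.
R5 ← R5 + 12/5·R1.
R2 ← R2 / (277/50).
R1 ← R1 − 3/5·R2.
R3 ← R3 − 4/25·R2.
R4 ← R4 + 143/25·R2.
R5 ← R5 − 137/50·R2.
R3 ← R3 / (40369/5540).
R1 ← R1 + 339/554·R3.
R2 ← R2 + 133/277·R3.
R4 ← R4 − 19853/5540·R3.
R5 ← R5 − 7633/2770·R3.
R4 ← R4 / (926857/201845).
R1 ← R1 + 54480/40369·R4.
R2 ← R2 + 1922/5767·R4.
R3 ← R3 − 38148/40369·R4.
R5 ← R5 + 1939246/201845·R4.
R5 ← R5 / (-148534129/9268570).
R1 ← R1 + 2088274/926857·R5.
R2 ← R2 + 1141300/926857·R5.
R3 ← R3 − 106214/54521·R5.
R4 ← R4 + 519506/926857·R5.
Reading off the reduced rows gives x_1 = -5, x_2 = -3, x_3 = 5, x_4 = -3, x_5 = 4.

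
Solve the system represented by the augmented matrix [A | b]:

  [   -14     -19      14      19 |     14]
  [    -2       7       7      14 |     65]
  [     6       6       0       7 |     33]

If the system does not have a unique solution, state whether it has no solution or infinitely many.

Row-reduce:
R1 ← R1 / (-14).
R2 ← R2 + 2·R1.
R3 ← R3 − 6·R1.
R2 ← R2 / (68/7).
R1 ← R1 − 19/14·R2.
R3 ← R3 + 15/7·R2.
R3 ← R3 / (483/68).
R1 ← R1 + 231/136·R3.
R2 ← R2 − 35/68·R3.
Rank is 3 with 4 unknowns, leaving x_4 free.

infinitely many solutions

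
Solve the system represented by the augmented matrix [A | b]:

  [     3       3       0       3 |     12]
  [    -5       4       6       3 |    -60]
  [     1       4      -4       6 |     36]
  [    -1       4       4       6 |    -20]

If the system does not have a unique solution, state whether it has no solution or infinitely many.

Row-reduce the augmented matrix:
R1 ← R1 / (3).
R2 ← R2 + 5·R1.
R3 ← R3 − 1·R1.
R4 ← R4 + 1·R1.
R2 ← R2 / (9).
R1 ← R1 − 1·R2.
R3 ← R3 − 3·R2.
R4 ← R4 − 5·R2.
R3 ← R3 / (-6).
R1 ← R1 + 2/3·R3.
R2 ← R2 − 2/3·R3.
R4 ← R4 − 2/3·R3.
R4 ← R4 / (76/27).
R1 ← R1 + 4/27·R4.
R2 ← R2 − 31/27·R4.
R3 ← R3 + 7/18·R4.
Reading off the reduced rows gives x_1 = 4, x_2 = -4, x_3 = -6, x_4 = 4.

x_1 = 4, x_2 = -4, x_3 = -6, x_4 = 4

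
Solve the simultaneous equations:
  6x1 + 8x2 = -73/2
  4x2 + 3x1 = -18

Row-reduce:
R1 ← R1 / (6).
R2 ← R2 − 3·R1.
Row 2 reduces to 0 = 1/4, a contradiction. The system is inconsistent.

no solution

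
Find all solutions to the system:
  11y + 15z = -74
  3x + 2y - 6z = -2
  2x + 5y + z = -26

infinitely many solutions

Row-reduce:
Swap R1 and R2.
R1 ← R1 / (3).
R3 ← R3 − 2·R1.
R2 ← R2 / (11).
R1 ← R1 − 2/3·R2.
R3 ← R3 − 11/3·R2.
Rank is 2 with 3 unknowns, leaving z free.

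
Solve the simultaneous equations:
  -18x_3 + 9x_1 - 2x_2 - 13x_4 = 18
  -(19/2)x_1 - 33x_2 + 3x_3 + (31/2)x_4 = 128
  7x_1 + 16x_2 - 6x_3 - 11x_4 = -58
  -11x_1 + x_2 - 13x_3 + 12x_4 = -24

no solution

Row-reduce:
R1 ← R1 / (9).
R2 ← R2 + 19/2·R1.
R3 ← R3 − 7·R1.
R4 ← R4 + 11·R1.
R2 ← R2 / (-316/9).
R1 ← R1 + 2/9·R2.
R3 ← R3 − 158/9·R2.
R4 ← R4 + 13/9·R2.
Swap R3 and R4.
R3 ← R3 / (-2713/79).
R1 ← R1 + 150/79·R3.
R2 ← R2 − 36/79·R3.
Row 4 reduces to 0 = 3/2, a contradiction. The system is inconsistent.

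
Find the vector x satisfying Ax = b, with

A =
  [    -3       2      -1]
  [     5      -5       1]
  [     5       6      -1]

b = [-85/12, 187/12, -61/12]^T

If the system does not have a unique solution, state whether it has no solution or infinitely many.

x_1 = 5/4, x_2 = -2, x_3 = -2/3

Row-reduce the augmented matrix:
R1 ← R1 / (-3).
R2 ← R2 − 5·R1.
R3 ← R3 − 5·R1.
R2 ← R2 / (-5/3).
R1 ← R1 + 2/3·R2.
R3 ← R3 − 28/3·R2.
R3 ← R3 / (-32/5).
R1 ← R1 − 3/5·R3.
R2 ← R2 − 2/5·R3.
Reading off the reduced rows gives x_1 = 5/4, x_2 = -2, x_3 = -2/3.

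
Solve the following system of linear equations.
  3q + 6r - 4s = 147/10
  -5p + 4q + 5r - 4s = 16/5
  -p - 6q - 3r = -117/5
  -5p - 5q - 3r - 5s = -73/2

p = 12/5, q = 5/2, r = 2, s = 6/5

Row-reduce the augmented matrix:
Swap R1 and R2.
R1 ← R1 / (-5).
R3 ← R3 + 1·R1.
R4 ← R4 + 5·R1.
R2 ← R2 / (3).
R1 ← R1 + 4/5·R2.
R3 ← R3 + 34/5·R2.
R4 ← R4 + 9·R2.
R3 ← R3 / (48/5).
R1 ← R1 − 3/5·R3.
R2 ← R2 − 2·R3.
R4 ← R4 − 10·R3.
R4 ← R4 / (-79/18).
R1 ← R1 − 1/4·R4.
R2 ← R2 − 7/18·R4.
R3 ← R3 + 31/36·R4.
Reading off the reduced rows gives p = 12/5, q = 5/2, r = 2, s = 6/5.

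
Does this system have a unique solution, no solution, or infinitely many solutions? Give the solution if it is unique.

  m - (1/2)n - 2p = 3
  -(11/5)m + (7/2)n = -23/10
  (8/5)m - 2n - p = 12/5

no solution

Row-reduce:
R2 ← R2 + 11/5·R1.
R3 ← R3 − 8/5·R1.
R2 ← R2 / (12/5).
R1 ← R1 + 1/2·R2.
R3 ← R3 + 6/5·R2.
Row 3 reduces to 0 = -1/4, a contradiction. The system is inconsistent.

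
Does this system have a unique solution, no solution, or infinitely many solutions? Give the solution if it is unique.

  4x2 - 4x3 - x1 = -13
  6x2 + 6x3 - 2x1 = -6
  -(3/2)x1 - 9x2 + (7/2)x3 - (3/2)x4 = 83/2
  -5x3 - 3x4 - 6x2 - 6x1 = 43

no solution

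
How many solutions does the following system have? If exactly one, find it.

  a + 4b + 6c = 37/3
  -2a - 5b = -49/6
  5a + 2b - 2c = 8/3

Row-reduce the augmented matrix:
R2 ← R2 + 2·R1.
R3 ← R3 − 5·R1.
R2 ← R2 / (3).
R1 ← R1 − 4·R2.
R3 ← R3 + 18·R2.
R3 ← R3 / (40).
R1 ← R1 + 10·R3.
R2 ← R2 − 4·R3.
Reading off the reduced rows gives a = 1/3, b = 3/2, c = 1.

a = 1/3, b = 3/2, c = 1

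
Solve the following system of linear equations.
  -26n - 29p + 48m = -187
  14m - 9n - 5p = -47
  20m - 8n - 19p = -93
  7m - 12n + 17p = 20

m = -1, n = 2, p = 3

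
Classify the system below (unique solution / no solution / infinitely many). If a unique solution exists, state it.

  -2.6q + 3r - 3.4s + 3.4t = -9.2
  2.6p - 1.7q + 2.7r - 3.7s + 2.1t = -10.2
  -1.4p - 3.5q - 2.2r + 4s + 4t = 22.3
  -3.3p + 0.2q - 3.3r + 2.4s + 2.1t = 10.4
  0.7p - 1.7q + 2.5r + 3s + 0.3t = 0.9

Row-reduce the augmented matrix:
Swap R1 and R2.
R1 ← R1 / (13/5).
R3 ← R3 + 7/5·R1.
R4 ← R4 + 33/10·R1.
R5 ← R5 − 7/10·R1.
R2 ← R2 / (-13/5).
R1 ← R1 + 17/26·R2.
R3 ← R3 + 287/65·R2.
R4 ← R4 + 509/260·R2.
R5 ← R5 + 323/260·R2.
R3 ← R3 / (-9871/1690).
R1 ← R1 − 48/169·R3.
R2 ← R2 + 15/13·R3.
R4 ← R4 + 3603/1690·R3.
R5 ← R5 − 287/845·R3.
R4 ← R4 / (-254323/98710).
R1 ← R1 + 1872/9871·R4.
R2 ← R2 + 2266/9871·R4.
R3 ← R3 + 13151/9871·R4.
R5 ← R5 − 599487/98710·R4.
R5 ← R5 / (972639/254323).
R1 ← R1 + 65672/254323·R5.
R2 ← R2 + 355554/254323·R5.
R3 ← R3 + 292891/254323·R5.
R4 ← R4 + 240862/254323·R5.
Reading off the reduced rows gives p = 0, q = -5, r = -4, s = 1, t = -2.

p = 0, q = -5, r = -4, s = 1, t = -2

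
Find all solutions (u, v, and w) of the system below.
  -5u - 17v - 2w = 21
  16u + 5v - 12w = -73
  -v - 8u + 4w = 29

Row-reduce the augmented matrix:
R1 ← R1 / (-5).
R2 ← R2 − 16·R1.
R3 ← R3 + 8·R1.
R2 ← R2 / (-247/5).
R1 ← R1 − 17/5·R2.
R3 ← R3 − 131/5·R2.
R3 ← R3 / (-632/247).
R1 ← R1 + 214/247·R3.
R2 ← R2 − 92/247·R3.
Reading off the reduced rows gives u = -2, v = -1, w = 3.

u = -2, v = -1, w = 3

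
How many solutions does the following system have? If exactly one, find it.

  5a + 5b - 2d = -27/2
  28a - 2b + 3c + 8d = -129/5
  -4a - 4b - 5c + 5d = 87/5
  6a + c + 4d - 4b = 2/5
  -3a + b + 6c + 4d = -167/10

Row-reduce the augmented matrix:
R1 ← R1 / (5).
R2 ← R2 − 28·R1.
R3 ← R3 + 4·R1.
R4 ← R4 − 6·R1.
R5 ← R5 + 3·R1.
R2 ← R2 / (-30).
R1 ← R1 − 1·R2.
R4 ← R4 + 10·R2.
R5 ← R5 − 4·R2.
R3 ← R3 / (-5).
R1 ← R1 − 1/10·R3.
R2 ← R2 + 1/10·R3.
R5 ← R5 − 32/5·R3.
Swap R4 and R5.
R4 ← R4 / (1214/125).
R1 ← R1 − 77/250·R4.
R2 ← R2 + 177/250·R4.
R3 ← R3 + 17/25·R4.
R5 reduces to 0 = 0, so the extra equation is consistent.
Reading off the reduced rows gives a = -3/5, b = -5/2, c = -2, d = -1.

a = -3/5, b = -5/2, c = -2, d = -1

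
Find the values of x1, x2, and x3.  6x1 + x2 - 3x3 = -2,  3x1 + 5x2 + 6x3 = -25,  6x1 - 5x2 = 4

Row-reduce the augmented matrix:
R1 ← R1 / (6).
R2 ← R2 − 3·R1.
R3 ← R3 − 6·R1.
R2 ← R2 / (9/2).
R1 ← R1 − 1/6·R2.
R3 ← R3 + 6·R2.
R3 ← R3 / (13).
R1 ← R1 + 7/9·R3.
R2 ← R2 − 5/3·R3.
Reading off the reduced rows gives x1 = -1, x2 = -2, x3 = -2.

x1 = -1, x2 = -2, x3 = -2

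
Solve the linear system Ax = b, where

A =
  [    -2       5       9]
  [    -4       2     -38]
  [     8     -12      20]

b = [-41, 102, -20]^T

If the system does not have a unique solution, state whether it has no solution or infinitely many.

Row-reduce:
R1 ← R1 / (-2).
R2 ← R2 + 4·R1.
R3 ← R3 − 8·R1.
R2 ← R2 / (-8).
R1 ← R1 + 5/2·R2.
R3 ← R3 − 8·R2.
Rank is 2 with 3 unknowns, leaving x_3 free.

infinitely many solutions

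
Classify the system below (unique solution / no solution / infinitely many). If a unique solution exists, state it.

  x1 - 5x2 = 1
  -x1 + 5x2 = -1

Row-reduce:
R2 ← R2 + 1·R1.
Rank is 1 with 2 unknowns, leaving x2 free.

infinitely many solutions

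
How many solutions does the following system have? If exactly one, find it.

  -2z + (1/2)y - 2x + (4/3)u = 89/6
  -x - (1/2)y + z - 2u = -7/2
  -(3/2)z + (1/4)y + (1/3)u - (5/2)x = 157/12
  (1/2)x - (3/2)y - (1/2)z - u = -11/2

Row-reduce:
R1 ← R1 / (-2).
R2 ← R2 + 1·R1.
R3 ← R3 + 5/2·R1.
R4 ← R4 − 1/2·R1.
R2 ← R2 / (-3/4).
R1 ← R1 + 1/4·R2.
R3 ← R3 + 3/8·R2.
R4 ← R4 + 11/8·R2.
Swap R3 and R4.
R3 ← R3 / (-14/3).
R1 ← R1 − 1/3·R3.
R2 ← R2 + 8/3·R3.
Rank is 3 with 4 unknowns, leaving u free.

infinitely many solutions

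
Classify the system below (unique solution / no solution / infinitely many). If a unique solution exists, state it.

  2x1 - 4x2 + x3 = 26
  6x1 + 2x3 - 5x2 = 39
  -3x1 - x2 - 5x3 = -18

x1 = 1, x2 = -5, x3 = 4

Row-reduce the augmented matrix:
R1 ← R1 / (2).
R2 ← R2 − 6·R1.
R3 ← R3 + 3·R1.
R2 ← R2 / (7).
R1 ← R1 + 2·R2.
R3 ← R3 + 7·R2.
R3 ← R3 / (-9/2).
R1 ← R1 − 3/14·R3.
R2 ← R2 + 1/7·R3.
Reading off the reduced rows gives x1 = 1, x2 = -5, x3 = 4.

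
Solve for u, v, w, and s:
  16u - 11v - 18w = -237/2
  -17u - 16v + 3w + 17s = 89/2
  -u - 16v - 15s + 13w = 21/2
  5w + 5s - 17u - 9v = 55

Row-reduce the augmented matrix:
R1 ← R1 / (16).
R2 ← R2 + 17·R1.
R3 ← R3 + 1·R1.
R4 ← R4 + 17·R1.
R2 ← R2 / (-443/16).
R1 ← R1 + 11/16·R2.
R3 ← R3 + 267/16·R2.
R4 ← R4 + 331/16·R2.
R3 ← R3 / (9566/443).
R1 ← R1 + 321/443·R3.
R2 ← R2 − 258/443·R3.
R4 ← R4 + 920/443·R3.
R4 ← R4 / (-48452/4783).
R1 ← R1 + 6071/4783·R4.
R2 ← R2 − 320/4783·R4.
R3 ← R3 + 5592/4783·R4.
Reading off the reduced rows gives u = -3, v = 3/2, w = 3, s = 1/2.

u = -3, v = 3/2, w = 3, s = 1/2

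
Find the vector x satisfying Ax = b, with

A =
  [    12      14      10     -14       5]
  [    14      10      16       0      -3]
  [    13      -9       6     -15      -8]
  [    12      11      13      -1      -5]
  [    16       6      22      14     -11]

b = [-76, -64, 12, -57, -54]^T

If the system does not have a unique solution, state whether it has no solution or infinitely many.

Row-reduce:
R1 ← R1 / (12).
R2 ← R2 − 14·R1.
R3 ← R3 − 13·R1.
R4 ← R4 − 12·R1.
R5 ← R5 − 16·R1.
R2 ← R2 / (-19/3).
R1 ← R1 − 7/6·R2.
R3 ← R3 + 145/6·R2.
R4 ← R4 + 3·R2.
R5 ← R5 + 38/3·R2.
R3 ← R3 / (-406/19).
R1 ← R1 − 31/19·R3.
R2 ← R2 + 13/19·R3.
R4 ← R4 − 18/19·R3.
R4 ← R4 / (509/203).
R1 ← R1 + 1179/406·R4.
R2 ← R2 + 239/406·R4.
R3 ← R3 − 1181/406·R4.
Row 5 reduces to 0 = -2, a contradiction. The system is inconsistent.

no solution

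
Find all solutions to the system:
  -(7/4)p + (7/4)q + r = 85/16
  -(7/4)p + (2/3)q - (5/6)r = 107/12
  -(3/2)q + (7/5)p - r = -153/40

p = -3, q = 7/4, r = -3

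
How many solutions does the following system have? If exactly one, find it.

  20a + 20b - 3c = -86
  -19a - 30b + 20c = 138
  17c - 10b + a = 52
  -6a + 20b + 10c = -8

Row-reduce the augmented matrix:
R1 ← R1 / (20).
R2 ← R2 + 19·R1.
R3 ← R3 − 1·R1.
R4 ← R4 + 6·R1.
R2 ← R2 / (-11).
R1 ← R1 − 1·R2.
R3 ← R3 + 11·R2.
R4 ← R4 − 26·R2.
Swap R3 and R4.
R3 ← R3 / (546/11).
R1 ← R1 − 31/22·R3.
R2 ← R2 + 343/220·R3.
R4 reduces to 0 = 0, so the extra equation is consistent.
Reading off the reduced rows gives a = -2, b = -2, c = 2.

a = -2, b = -2, c = 2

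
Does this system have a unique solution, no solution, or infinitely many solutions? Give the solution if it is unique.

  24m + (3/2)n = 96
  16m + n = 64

Row-reduce:
R1 ← R1 / (24).
R2 ← R2 − 16·R1.
Rank is 1 with 2 unknowns, leaving n free.

infinitely many solutions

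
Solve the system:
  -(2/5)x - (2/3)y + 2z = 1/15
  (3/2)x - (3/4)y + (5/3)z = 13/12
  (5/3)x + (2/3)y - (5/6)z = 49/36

x = 2/3, y = 1, z = 1/2

Row-reduce the augmented matrix:
R1 ← R1 / (-2/5).
R2 ← R2 − 3/2·R1.
R3 ← R3 − 5/3·R1.
R2 ← R2 / (-13/4).
R1 ← R1 − 5/3·R2.
R3 ← R3 + 19/9·R2.
R3 ← R3 / (1085/702).
R1 ← R1 + 35/117·R3.
R2 ← R2 + 110/39·R3.
Reading off the reduced rows gives x = 2/3, y = 1, z = 1/2.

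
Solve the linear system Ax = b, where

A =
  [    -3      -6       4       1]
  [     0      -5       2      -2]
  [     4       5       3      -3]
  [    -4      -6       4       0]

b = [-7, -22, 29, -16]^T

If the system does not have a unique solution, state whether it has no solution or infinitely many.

x_1 = 3, x_2 = 4, x_3 = 5, x_4 = 6

Row-reduce the augmented matrix:
R1 ← R1 / (-3).
R3 ← R3 − 4·R1.
R4 ← R4 + 4·R1.
R2 ← R2 / (-5).
R1 ← R1 − 2·R2.
R3 ← R3 + 3·R2.
R4 ← R4 − 2·R2.
R3 ← R3 / (107/15).
R1 ← R1 + 8/15·R3.
R2 ← R2 + 2/5·R3.
R4 ← R4 + 8/15·R3.
R4 ← R4 / (-232/107).
R1 ← R1 + 125/107·R4.
R2 ← R2 − 40/107·R4.
R3 ← R3 + 7/107·R4.
Reading off the reduced rows gives x_1 = 3, x_2 = 4, x_3 = 5, x_4 = 6.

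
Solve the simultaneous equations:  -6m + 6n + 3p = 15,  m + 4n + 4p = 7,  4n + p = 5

m = -1, n = 1, p = 1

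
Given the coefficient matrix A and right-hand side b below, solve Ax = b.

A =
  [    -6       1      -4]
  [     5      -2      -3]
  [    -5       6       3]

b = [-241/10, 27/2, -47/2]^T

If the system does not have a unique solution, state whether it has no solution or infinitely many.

Row-reduce the augmented matrix:
R1 ← R1 / (-6).
R2 ← R2 − 5·R1.
R3 ← R3 + 5·R1.
R2 ← R2 / (-7/6).
R1 ← R1 + 1/6·R2.
R3 ← R3 − 31/6·R2.
R3 ← R3 / (-152/7).
R1 ← R1 − 11/7·R3.
R2 ← R2 − 38/7·R3.
Reading off the reduced rows gives x_1 = 13/5, x_2 = -5/2, x_3 = 3/2.

x_1 = 13/5, x_2 = -5/2, x_3 = 3/2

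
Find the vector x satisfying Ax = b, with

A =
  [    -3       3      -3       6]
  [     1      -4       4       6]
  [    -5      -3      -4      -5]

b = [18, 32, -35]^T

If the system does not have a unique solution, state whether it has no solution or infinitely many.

infinitely many solutions

Row-reduce:
R1 ← R1 / (-3).
R2 ← R2 − 1·R1.
R3 ← R3 + 5·R1.
R2 ← R2 / (-3).
R1 ← R1 + 1·R2.
R3 ← R3 + 8·R2.
R3 ← R3 / (-7).
R2 ← R2 + 1·R3.
Rank is 3 with 4 unknowns, leaving x_4 free.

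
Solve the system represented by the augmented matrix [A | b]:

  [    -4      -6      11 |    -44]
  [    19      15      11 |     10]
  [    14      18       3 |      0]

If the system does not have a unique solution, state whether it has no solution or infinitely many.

Row-reduce the augmented matrix:
R1 ← R1 / (-4).
R2 ← R2 − 19·R1.
R3 ← R3 − 14·R1.
R2 ← R2 / (-27/2).
R1 ← R1 − 3/2·R2.
R3 ← R3 + 3·R2.
R3 ← R3 / (247/9).
R1 ← R1 − 77/18·R3.
R2 ← R2 + 253/54·R3.
Reading off the reduced rows gives x_1 = 6, x_2 = -4, x_3 = -4.

x_1 = 6, x_2 = -4, x_3 = -4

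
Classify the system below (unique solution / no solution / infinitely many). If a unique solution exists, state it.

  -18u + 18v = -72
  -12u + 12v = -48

Row-reduce:
R1 ← R1 / (-18).
R2 ← R2 + 12·R1.
Rank is 1 with 2 unknowns, leaving v free.

infinitely many solutions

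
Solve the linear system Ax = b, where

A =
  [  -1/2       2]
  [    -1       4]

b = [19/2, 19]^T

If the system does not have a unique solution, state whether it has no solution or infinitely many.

Row-reduce:
R1 ← R1 / (-1/2).
R2 ← R2 + 1·R1.
Rank is 1 with 2 unknowns, leaving x_2 free.

infinitely many solutions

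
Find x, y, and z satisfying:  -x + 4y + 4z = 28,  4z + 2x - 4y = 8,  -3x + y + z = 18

Row-reduce the augmented matrix:
R1 ← R1 / (-1).
R2 ← R2 − 2·R1.
R3 ← R3 + 3·R1.
R2 ← R2 / (4).
R1 ← R1 + 4·R2.
R3 ← R3 + 11·R2.
R3 ← R3 / (22).
R1 ← R1 − 8·R3.
R2 ← R2 − 3·R3.
Reading off the reduced rows gives x = -4, y = 1, z = 5.

x = -4, y = 1, z = 5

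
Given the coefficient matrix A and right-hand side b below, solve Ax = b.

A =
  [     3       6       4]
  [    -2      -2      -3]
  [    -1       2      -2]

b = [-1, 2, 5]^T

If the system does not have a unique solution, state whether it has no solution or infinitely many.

Row-reduce:
R1 ← R1 / (3).
R2 ← R2 + 2·R1.
R3 ← R3 + 1·R1.
R2 ← R2 / (2).
R1 ← R1 − 2·R2.
R3 ← R3 − 4·R2.
Row 3 reduces to 0 = 2, a contradiction. The system is inconsistent.

no solution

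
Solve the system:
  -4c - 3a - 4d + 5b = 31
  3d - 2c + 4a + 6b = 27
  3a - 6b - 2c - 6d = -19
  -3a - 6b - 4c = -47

a = 1, b = 6, c = 2, d = -3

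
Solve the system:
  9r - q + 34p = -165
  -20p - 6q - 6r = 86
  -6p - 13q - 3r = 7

infinitely many solutions

Row-reduce:
R1 ← R1 / (34).
R2 ← R2 + 20·R1.
R3 ← R3 + 6·R1.
R2 ← R2 / (-112/17).
R1 ← R1 + 1/34·R2.
R3 ← R3 + 224/17·R2.
Rank is 2 with 3 unknowns, leaving r free.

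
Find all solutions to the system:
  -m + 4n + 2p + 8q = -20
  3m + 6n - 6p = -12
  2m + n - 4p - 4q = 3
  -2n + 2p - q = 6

Row-reduce:
R1 ← R1 / (-1).
R2 ← R2 − 3·R1.
R3 ← R3 − 2·R1.
R2 ← R2 / (18).
R1 ← R1 + 4·R2.
R3 ← R3 − 9·R2.
R4 ← R4 + 2·R2.
Swap R3 and R4.
R3 ← R3 / (2).
R1 ← R1 + 2·R3.
Row 4 reduces to 0 = -1, a contradiction. The system is inconsistent.

no solution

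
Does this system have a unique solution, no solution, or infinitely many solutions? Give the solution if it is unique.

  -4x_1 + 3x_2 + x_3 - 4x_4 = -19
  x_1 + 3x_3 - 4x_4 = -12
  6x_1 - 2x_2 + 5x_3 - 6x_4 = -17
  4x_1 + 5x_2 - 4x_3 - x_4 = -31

x_1 = -1, x_2 = -2, x_3 = 3, x_4 = 5

Row-reduce the augmented matrix:
R1 ← R1 / (-4).
R2 ← R2 − 1·R1.
R3 ← R3 − 6·R1.
R4 ← R4 − 4·R1.
R2 ← R2 / (3/4).
R1 ← R1 + 3/4·R2.
R3 ← R3 − 5/2·R2.
R4 ← R4 − 8·R2.
R3 ← R3 / (-13/3).
R1 ← R1 − 3·R3.
R2 ← R2 − 13/3·R3.
R4 ← R4 + 113/3·R3.
R4 ← R4 / (101/13).
R1 ← R1 + 10/13·R4.
R2 ← R2 + 2·R4.
R3 ← R3 + 14/13·R4.
Reading off the reduced rows gives x_1 = -1, x_2 = -2, x_3 = 3, x_4 = 5.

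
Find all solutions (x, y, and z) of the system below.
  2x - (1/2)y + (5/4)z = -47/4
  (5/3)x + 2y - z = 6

Row-reduce:
R1 ← R1 / (2).
R2 ← R2 − 5/3·R1.
R2 ← R2 / (29/12).
R1 ← R1 + 1/4·R2.
Rank is 2 with 3 unknowns, leaving z free.

infinitely many solutions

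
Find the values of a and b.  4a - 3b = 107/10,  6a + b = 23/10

From equation 2: b = 23/10 − 6·a.
Substitute into equation 1 and solve: a = 4/5.
Then b = -5/2.

a = 4/5, b = -5/2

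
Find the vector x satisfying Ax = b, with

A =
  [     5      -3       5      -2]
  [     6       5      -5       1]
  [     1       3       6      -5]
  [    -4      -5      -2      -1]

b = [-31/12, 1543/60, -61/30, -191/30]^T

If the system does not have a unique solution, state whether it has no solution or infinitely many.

Row-reduce the augmented matrix:
R1 ← R1 / (5).
R2 ← R2 − 6·R1.
R3 ← R3 − 1·R1.
R4 ← R4 + 4·R1.
R2 ← R2 / (43/5).
R1 ← R1 + 3/5·R2.
R3 ← R3 − 18/5·R2.
R4 ← R4 + 37/5·R2.
R3 ← R3 / (413/43).
R1 ← R1 − 10/43·R3.
R2 ← R2 + 55/43·R3.
R4 ← R4 + 321/43·R3.
R4 ← R4 / (-257/59).
R1 ← R1 + 1/59·R4.
R2 ← R2 + 24/59·R4.
R3 ← R3 + 37/59·R4.
Reading off the reduced rows gives x_1 = 9/5, x_2 = 1, x_3 = -9/4, x_4 = -4/3.

x_1 = 9/5, x_2 = 1, x_3 = -9/4, x_4 = -4/3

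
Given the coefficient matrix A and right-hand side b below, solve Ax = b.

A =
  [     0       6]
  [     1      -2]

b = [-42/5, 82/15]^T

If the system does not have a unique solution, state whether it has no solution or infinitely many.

x_1 = 8/3, x_2 = -7/5

Row-reduce the augmented matrix:
Swap R1 and R2.
R2 ← R2 / (6).
R1 ← R1 + 2·R2.
Reading off the reduced rows gives x_1 = 8/3, x_2 = -7/5.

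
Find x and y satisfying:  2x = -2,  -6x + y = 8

Row-reduce the augmented matrix:
R1 ← R1 / (2).
R2 ← R2 + 6·R1.
Reading off the reduced rows gives x = -1, y = 2.

x = -1, y = 2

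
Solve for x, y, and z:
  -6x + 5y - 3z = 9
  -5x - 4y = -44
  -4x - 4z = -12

Row-reduce the augmented matrix:
R1 ← R1 / (-6).
R2 ← R2 + 5·R1.
R3 ← R3 + 4·R1.
R2 ← R2 / (-49/6).
R1 ← R1 + 5/6·R2.
R3 ← R3 + 10/3·R2.
R3 ← R3 / (-148/49).
R1 ← R1 − 12/49·R3.
R2 ← R2 + 15/49·R3.
Reading off the reduced rows gives x = 4, y = 6, z = -1.

x = 4, y = 6, z = -1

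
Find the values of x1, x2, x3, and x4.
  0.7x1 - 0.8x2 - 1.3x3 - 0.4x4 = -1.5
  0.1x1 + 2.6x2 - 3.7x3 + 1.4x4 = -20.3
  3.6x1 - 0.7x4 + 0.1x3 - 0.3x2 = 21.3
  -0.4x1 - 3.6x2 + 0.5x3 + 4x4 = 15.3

Row-reduce the augmented matrix:
R1 ← R1 / (7/10).
R2 ← R2 − 1/10·R1.
R3 ← R3 − 18/5·R1.
R4 ← R4 + 2/5·R1.
R2 ← R2 / (19/7).
R1 ← R1 + 8/7·R2.
R3 ← R3 − 267/70·R2.
R4 ← R4 + 142/35·R2.
R3 ← R3 / (5569/475).
R1 ← R1 + 317/95·R3.
R2 ← R2 + 123/95·R3.
R4 ← R4 + 5221/950·R3.
R4 ← R4 / (31330/5569).
R1 ← R1 + 860/5569·R4.
R2 ← R2 − 2565/5569·R4.
R3 ← R3 + 328/5569·R4.
Reading off the reduced rows gives x1 = 6, x2 = -2, x3 = 5, x4 = 2.

x1 = 6, x2 = -2, x3 = 5, x4 = 2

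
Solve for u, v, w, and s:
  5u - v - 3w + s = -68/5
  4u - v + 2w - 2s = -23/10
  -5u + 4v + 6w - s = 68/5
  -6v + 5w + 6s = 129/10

Row-reduce the augmented matrix:
R1 ← R1 / (5).
R2 ← R2 − 4·R1.
R3 ← R3 + 5·R1.
R2 ← R2 / (-1/5).
R1 ← R1 + 1/5·R2.
R3 ← R3 − 3·R2.
R4 ← R4 + 6·R2.
R3 ← R3 / (69).
R1 ← R1 + 5·R3.
R2 ← R2 + 22·R3.
R4 ← R4 + 127·R3.
R4 ← R4 / (292/23).
R1 ← R1 + 1/23·R4.
R2 ← R2 − 14/23·R4.
R3 ← R3 + 14/23·R4.
Reading off the reduced rows gives u = -2, v = -3/2, w = 3/2, s = -3/5.

u = -2, v = -3/2, w = 3/2, s = -3/5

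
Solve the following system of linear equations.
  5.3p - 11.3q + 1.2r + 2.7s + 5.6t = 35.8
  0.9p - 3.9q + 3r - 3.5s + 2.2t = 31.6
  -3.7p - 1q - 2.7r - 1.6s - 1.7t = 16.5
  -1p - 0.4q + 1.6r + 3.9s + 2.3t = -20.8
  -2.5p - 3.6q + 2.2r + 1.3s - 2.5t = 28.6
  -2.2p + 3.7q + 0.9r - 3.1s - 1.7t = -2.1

Row-reduce the augmented matrix:
R1 ← R1 / (53/10).
R2 ← R2 − 9/10·R1.
R3 ← R3 + 37/10·R1.
R4 ← R4 + 1·R1.
R5 ← R5 + 5/2·R1.
R6 ← R6 + 11/5·R1.
R2 ← R2 / (-105/53).
R1 ← R1 + 113/53·R2.
R3 ← R3 + 4711/530·R2.
R4 ← R4 + 671/265·R2.
R5 ← R5 + 4733/530·R2.
R6 ← R6 + 105/106·R2.
R3 ← R3 / (-1801/125).
R1 ← R1 + 487/175·R3.
R2 ← R2 + 247/175·R3.
R4 ← R4 + 1529/875·R3.
R5 ← R5 + 17217/1750·R3.
R4 ← R4 / (2753441/378210).
R1 ← R1 − 16189/12607·R4.
R2 ← R2 − 2904/12607·R4.
R3 ← R3 + 6767/5403·R4.
R5 ← R5 − 1530799/189105·R4.
R5 ← R5 / (-30760009/5506882).
R1 ← R1 + 41425/2753441·R5.
R2 ← R2 + 1009548/2753441·R5.
R3 ← R3 − 1677546/2753441·R5.
R4 ← R4 − 821435/2753441·R5.
R6 reduces to 0 = 0, so the extra equation is consistent.
Reading off the reduced rows gives p = 0, q = -6, r = 1, s = -4, t = -4.

p = 0, q = -6, r = 1, s = -4, t = -4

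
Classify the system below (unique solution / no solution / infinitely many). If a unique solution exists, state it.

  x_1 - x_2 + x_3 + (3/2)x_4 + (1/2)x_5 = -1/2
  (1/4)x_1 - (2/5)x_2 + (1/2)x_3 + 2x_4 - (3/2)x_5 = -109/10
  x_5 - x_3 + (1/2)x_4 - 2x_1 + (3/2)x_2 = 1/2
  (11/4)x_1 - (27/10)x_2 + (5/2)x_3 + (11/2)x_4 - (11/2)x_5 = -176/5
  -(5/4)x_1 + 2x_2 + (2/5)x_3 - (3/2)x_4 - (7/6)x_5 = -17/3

Row-reduce:
R2 ← R2 − 1/4·R1.
R3 ← R3 + 2·R1.
R4 ← R4 − 11/4·R1.
R5 ← R5 + 5/4·R1.
R2 ← R2 / (-3/20).
R1 ← R1 + 1·R2.
R3 ← R3 + 1/2·R2.
R4 ← R4 − 1/20·R2.
R5 ← R5 − 3/4·R2.
R3 ← R3 / (1/6).
R1 ← R1 + 2/3·R3.
R2 ← R2 + 5/3·R3.
R4 ← R4 + 1/6·R3.
R5 ← R5 − 29/10·R3.
Swap R4 and R5.
R4 ← R4 / (837/20).
R1 ← R1 + 17·R4.
R2 ← R2 + 30·R4.
R3 ← R3 + 23/2·R4.
Row 5 reduces to 0 = -2, a contradiction. The system is inconsistent.

no solution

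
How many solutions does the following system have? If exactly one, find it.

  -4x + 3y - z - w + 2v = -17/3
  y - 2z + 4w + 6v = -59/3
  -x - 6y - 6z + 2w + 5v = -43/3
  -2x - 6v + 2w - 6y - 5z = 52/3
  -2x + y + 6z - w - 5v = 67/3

Row-reduce the augmented matrix:
R1 ← R1 / (-4).
R3 ← R3 + 1·R1.
R4 ← R4 + 2·R1.
R5 ← R5 + 2·R1.
R1 ← R1 + 3/4·R2.
R3 ← R3 + 27/4·R2.
R4 ← R4 + 15/2·R2.
R5 ← R5 + 1/2·R2.
R3 ← R3 / (-77/4).
R1 ← R1 + 5/4·R3.
R2 ← R2 + 2·R3.
R4 ← R4 + 39/2·R3.
R5 ← R5 − 11/2·R3.
R4 ← R4 / (221/77).
R1 ← R1 − 104/77·R4.
R2 ← R2 − 74/77·R4.
R3 ← R3 + 117/77·R4.
R5 ← R5 − 69/7·R4.
R5 ← R5 / (7935/221).
R1 ← R1 − 79/17·R5.
R2 ← R2 − 854/221·R5.
R3 ← R3 + 108/17·R5.
R4 ← R4 + 584/221·R5.
Reading off the reduced rows gives x = -1, y = -1, z = 4/3, w = 0, v = -8/3.

x = -1, y = -1, z = 4/3, w = 0, v = -8/3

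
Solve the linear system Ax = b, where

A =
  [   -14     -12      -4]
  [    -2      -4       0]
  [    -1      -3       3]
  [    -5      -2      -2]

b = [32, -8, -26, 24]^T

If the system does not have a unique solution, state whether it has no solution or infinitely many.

x_1 = -4, x_2 = 4, x_3 = -6

Row-reduce the augmented matrix:
R1 ← R1 / (-14).
R2 ← R2 + 2·R1.
R3 ← R3 + 1·R1.
R4 ← R4 + 5·R1.
R2 ← R2 / (-16/7).
R1 ← R1 − 6/7·R2.
R3 ← R3 + 15/7·R2.
R4 ← R4 − 16/7·R2.
R3 ← R3 / (11/4).
R1 ← R1 − 1/2·R3.
R2 ← R2 + 1/4·R3.
R4 reduces to 0 = 0, so the extra equation is consistent.
Reading off the reduced rows gives x_1 = -4, x_2 = 4, x_3 = -6.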